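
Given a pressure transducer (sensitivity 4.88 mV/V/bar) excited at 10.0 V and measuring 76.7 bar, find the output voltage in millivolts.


Output = sensitivity * Vex * P.
Vout = 4.88 * 10.0 * 76.7
Vout = 48.8 * 76.7
Vout = 3742.96 mV

3742.96 mV


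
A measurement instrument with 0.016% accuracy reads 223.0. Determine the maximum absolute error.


Absolute error = (accuracy% / 100) * reading.
Error = (0.016 / 100) * 223.0
Error = 0.00016 * 223.0
Error = 0.0357

0.0357


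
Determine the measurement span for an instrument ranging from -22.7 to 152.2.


Span = upper range - lower range.
Span = 152.2 - (-22.7)
Span = 174.9

174.9


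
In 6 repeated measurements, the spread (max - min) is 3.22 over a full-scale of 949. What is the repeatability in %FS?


Repeatability = (spread / full scale) * 100%.
R = (3.22 / 949) * 100
R = 0.339 %FS

0.339 %FS


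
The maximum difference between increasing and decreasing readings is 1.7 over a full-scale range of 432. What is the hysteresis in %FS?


Hysteresis = (max difference / full scale) * 100%.
H = (1.7 / 432) * 100
H = 0.394 %FS

0.394 %FS


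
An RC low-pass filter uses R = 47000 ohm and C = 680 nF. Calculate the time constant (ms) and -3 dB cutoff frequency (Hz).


Time constant: tau = R * C.
tau = 47000 * 6.80e-07 = 0.03196 s
tau = 31.96 ms
Cutoff frequency: fc = 1 / (2*pi*R*C).
fc = 1 / (2*pi*0.03196) = 4.98 Hz

tau = 31.96 ms, fc = 4.98 Hz


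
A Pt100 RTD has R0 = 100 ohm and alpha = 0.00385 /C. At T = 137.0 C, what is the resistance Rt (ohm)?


The RTD equation: Rt = R0 * (1 + alpha * T).
Rt = 100 * (1 + 0.00385 * 137.0)
Rt = 100 * (1 + 0.52745)
Rt = 100 * 1.52745
Rt = 152.745 ohm

152.745 ohm


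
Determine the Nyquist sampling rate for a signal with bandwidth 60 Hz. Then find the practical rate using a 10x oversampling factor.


By Nyquist theorem, fs_min = 2 * fmax.
fs_min = 2 * 60 = 120 Hz
Practical rate = 10 * fs_min = 10 * 120 = 1200 Hz

fs_min = 120 Hz, fs_practical = 1200 Hz


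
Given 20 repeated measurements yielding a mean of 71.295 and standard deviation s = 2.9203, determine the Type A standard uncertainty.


The standard uncertainty for Type A evaluation is u = s / sqrt(n).
u = 2.9203 / sqrt(20)
u = 2.9203 / 4.4721
u = 0.653

0.653


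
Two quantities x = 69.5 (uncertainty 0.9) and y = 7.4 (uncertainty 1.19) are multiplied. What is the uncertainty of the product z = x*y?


For a product z = x*y, the relative uncertainty is:
uz/z = sqrt((ux/x)^2 + (uy/y)^2)
Relative uncertainties: ux/x = 0.9/69.5 = 0.01295
uy/y = 1.19/7.4 = 0.160811
z = 69.5 * 7.4 = 514.3
uz = 514.3 * sqrt(0.01295^2 + 0.160811^2) = 82.973

82.973


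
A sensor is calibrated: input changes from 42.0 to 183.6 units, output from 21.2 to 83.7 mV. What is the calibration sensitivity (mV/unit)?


Sensitivity = (y2 - y1) / (x2 - x1).
S = (83.7 - 21.2) / (183.6 - 42.0)
S = 62.5 / 141.6
S = 0.4414 mV/unit

0.4414 mV/unit


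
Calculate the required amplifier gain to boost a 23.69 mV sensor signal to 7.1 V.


Gain = Vout / Vin (converting to same units).
G = 7.1 V / 23.69 mV
G = 7100.0 mV / 23.69 mV
G = 299.7

299.7


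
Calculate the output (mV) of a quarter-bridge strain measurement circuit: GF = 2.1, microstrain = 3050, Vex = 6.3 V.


Quarter bridge output: Vout = (GF * epsilon * Vex) / 4.
Vout = (2.1 * 3050e-6 * 6.3) / 4
Vout = 0.0403515 / 4 V
Vout = 0.01008787 V = 10.0879 mV

10.0879 mV


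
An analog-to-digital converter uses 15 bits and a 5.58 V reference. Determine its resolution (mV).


The resolution (LSB) of an ADC is Vref / 2^n.
LSB = 5.58 / 2^15
LSB = 5.58 / 32768
LSB = 0.00017029 V = 0.17028809 mV

0.17028809 mV


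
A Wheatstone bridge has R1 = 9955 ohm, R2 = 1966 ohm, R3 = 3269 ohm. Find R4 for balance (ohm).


At balance: R1*R4 = R2*R3, so R4 = R2*R3/R1.
R4 = 1966 * 3269 / 9955
R4 = 6426854 / 9955
R4 = 645.59 ohm

645.59 ohm


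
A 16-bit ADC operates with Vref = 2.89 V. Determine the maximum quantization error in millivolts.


The maximum quantization error is +/- LSB/2.
LSB = Vref / 2^n = 2.89 / 65536 = 4.41e-05 V
Max error = LSB / 2 = 4.41e-05 / 2 = 2.205e-05 V
Max error = 0.022 mV

0.022 mV


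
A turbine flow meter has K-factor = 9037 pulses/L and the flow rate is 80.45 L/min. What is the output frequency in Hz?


Frequency = K * Q / 60 (converting L/min to L/s).
f = 9037 * 80.45 / 60
f = 727026.65 / 60
f = 12117.11 Hz

12117.11 Hz


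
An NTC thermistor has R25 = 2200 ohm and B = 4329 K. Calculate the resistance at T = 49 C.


NTC thermistor equation: Rt = R25 * exp(B * (1/T - 1/T25)).
T in Kelvin: 322.15 K, T25 = 298.15 K
1/T - 1/T25 = 1/322.15 - 1/298.15 = -0.00024987
B * (1/T - 1/T25) = 4329 * -0.00024987 = -1.0817
Rt = 2200 * exp(-1.0817) = 745.8 ohm

745.8 ohm


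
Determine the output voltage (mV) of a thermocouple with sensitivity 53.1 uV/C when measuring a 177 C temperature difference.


The thermocouple output V = sensitivity * dT.
V = 53.1 uV/C * 177 C
V = 9398.7 uV
V = 9.399 mV

9.399 mV


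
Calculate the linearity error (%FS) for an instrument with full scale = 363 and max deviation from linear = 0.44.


Linearity error = (max deviation / full scale) * 100%.
Linearity = (0.44 / 363) * 100
Linearity = 0.121 %FS

0.121 %FS


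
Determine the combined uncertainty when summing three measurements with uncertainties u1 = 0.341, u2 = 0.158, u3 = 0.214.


For a sum of independent quantities, uc = sqrt(u1^2 + u2^2 + u3^2).
uc = sqrt(0.341^2 + 0.158^2 + 0.214^2)
uc = sqrt(0.116281 + 0.024964 + 0.045796)
uc = 0.4325

0.4325


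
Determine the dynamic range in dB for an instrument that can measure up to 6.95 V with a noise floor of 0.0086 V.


Dynamic range = 20 * log10(Vmax / Vnoise).
DR = 20 * log10(6.95 / 0.0086)
DR = 20 * log10(808.14)
DR = 58.15 dB

58.15 dB


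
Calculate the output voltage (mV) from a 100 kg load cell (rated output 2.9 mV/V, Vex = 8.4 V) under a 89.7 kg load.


Vout = rated_output * Vex * (load / capacity).
Vout = 2.9 * 8.4 * (89.7 / 100)
Vout = 2.9 * 8.4 * 0.897
Vout = 21.851 mV

21.851 mV


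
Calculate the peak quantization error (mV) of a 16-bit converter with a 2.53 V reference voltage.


The maximum quantization error is +/- LSB/2.
LSB = Vref / 2^n = 2.53 / 65536 = 3.86e-05 V
Max error = LSB / 2 = 3.86e-05 / 2 = 1.93e-05 V
Max error = 0.0193 mV

0.0193 mV


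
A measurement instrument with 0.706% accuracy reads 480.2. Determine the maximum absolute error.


Absolute error = (accuracy% / 100) * reading.
Error = (0.706 / 100) * 480.2
Error = 0.00706 * 480.2
Error = 3.3902

3.3902


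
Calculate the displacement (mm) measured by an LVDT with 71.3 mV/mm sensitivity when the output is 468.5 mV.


Displacement = Vout / sensitivity.
d = 468.5 / 71.3
d = 6.571 mm

6.571 mm


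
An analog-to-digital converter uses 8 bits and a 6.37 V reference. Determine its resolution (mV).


The resolution (LSB) of an ADC is Vref / 2^n.
LSB = 6.37 / 2^8
LSB = 6.37 / 256
LSB = 0.02488281 V = 24.8828125 mV

24.8828125 mV


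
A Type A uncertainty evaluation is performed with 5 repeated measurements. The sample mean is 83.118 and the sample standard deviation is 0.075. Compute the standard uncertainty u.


The standard uncertainty for Type A evaluation is u = s / sqrt(n).
u = 0.075 / sqrt(5)
u = 0.075 / 2.2361
u = 0.0335

0.0335


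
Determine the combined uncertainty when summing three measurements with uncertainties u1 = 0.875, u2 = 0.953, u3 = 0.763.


For a sum of independent quantities, uc = sqrt(u1^2 + u2^2 + u3^2).
uc = sqrt(0.875^2 + 0.953^2 + 0.763^2)
uc = sqrt(0.765625 + 0.908209 + 0.582169)
uc = 1.502

1.502


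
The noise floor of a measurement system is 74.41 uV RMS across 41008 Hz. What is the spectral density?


Noise spectral density = Vrms / sqrt(BW).
NSD = 74.41 / sqrt(41008)
NSD = 74.41 / 202.5043
NSD = 0.3674 uV/sqrt(Hz)

0.3674 uV/sqrt(Hz)


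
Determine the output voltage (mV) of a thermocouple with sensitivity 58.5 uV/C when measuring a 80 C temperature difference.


The thermocouple output V = sensitivity * dT.
V = 58.5 uV/C * 80 C
V = 4680.0 uV
V = 4.68 mV

4.68 mV


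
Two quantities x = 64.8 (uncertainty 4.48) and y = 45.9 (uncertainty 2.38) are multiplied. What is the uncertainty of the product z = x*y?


For a product z = x*y, the relative uncertainty is:
uz/z = sqrt((ux/x)^2 + (uy/y)^2)
Relative uncertainties: ux/x = 4.48/64.8 = 0.069136
uy/y = 2.38/45.9 = 0.051852
z = 64.8 * 45.9 = 2974.3
uz = 2974.3 * sqrt(0.069136^2 + 0.051852^2) = 257.04

257.04


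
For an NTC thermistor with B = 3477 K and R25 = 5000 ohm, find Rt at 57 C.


NTC thermistor equation: Rt = R25 * exp(B * (1/T - 1/T25)).
T in Kelvin: 330.15 K, T25 = 298.15 K
1/T - 1/T25 = 1/330.15 - 1/298.15 = -0.00032509
B * (1/T - 1/T25) = 3477 * -0.00032509 = -1.1303
Rt = 5000 * exp(-1.1303) = 1614.6 ohm

1614.6 ohm


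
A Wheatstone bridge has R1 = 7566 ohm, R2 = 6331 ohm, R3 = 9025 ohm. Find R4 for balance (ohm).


At balance: R1*R4 = R2*R3, so R4 = R2*R3/R1.
R4 = 6331 * 9025 / 7566
R4 = 57137275 / 7566
R4 = 7551.85 ohm

7551.85 ohm


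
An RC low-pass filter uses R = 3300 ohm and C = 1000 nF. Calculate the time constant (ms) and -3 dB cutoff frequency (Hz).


Time constant: tau = R * C.
tau = 3300 * 1.00e-06 = 0.0033 s
tau = 3.3 ms
Cutoff frequency: fc = 1 / (2*pi*R*C).
fc = 1 / (2*pi*0.0033) = 48.23 Hz

tau = 3.3 ms, fc = 48.23 Hz


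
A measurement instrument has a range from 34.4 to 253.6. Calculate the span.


Span = upper range - lower range.
Span = 253.6 - (34.4)
Span = 219.2

219.2


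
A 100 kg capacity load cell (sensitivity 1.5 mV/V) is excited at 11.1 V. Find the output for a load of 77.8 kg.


Vout = rated_output * Vex * (load / capacity).
Vout = 1.5 * 11.1 * (77.8 / 100)
Vout = 1.5 * 11.1 * 0.778
Vout = 12.954 mV

12.954 mV


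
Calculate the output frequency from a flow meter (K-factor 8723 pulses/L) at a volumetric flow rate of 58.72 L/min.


Frequency = K * Q / 60 (converting L/min to L/s).
f = 8723 * 58.72 / 60
f = 512214.56 / 60
f = 8536.91 Hz

8536.91 Hz


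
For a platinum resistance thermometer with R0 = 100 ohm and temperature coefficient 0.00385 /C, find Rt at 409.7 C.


The RTD equation: Rt = R0 * (1 + alpha * T).
Rt = 100 * (1 + 0.00385 * 409.7)
Rt = 100 * (1 + 1.577345)
Rt = 100 * 2.577345
Rt = 257.735 ohm

257.735 ohm


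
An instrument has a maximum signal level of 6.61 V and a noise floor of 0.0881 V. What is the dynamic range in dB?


Dynamic range = 20 * log10(Vmax / Vnoise).
DR = 20 * log10(6.61 / 0.0881)
DR = 20 * log10(75.03)
DR = 37.5 dB

37.5 dB


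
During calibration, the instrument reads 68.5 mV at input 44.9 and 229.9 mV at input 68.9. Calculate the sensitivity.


Sensitivity = (y2 - y1) / (x2 - x1).
S = (229.9 - 68.5) / (68.9 - 44.9)
S = 161.4 / 24.0
S = 6.725 mV/unit

6.725 mV/unit


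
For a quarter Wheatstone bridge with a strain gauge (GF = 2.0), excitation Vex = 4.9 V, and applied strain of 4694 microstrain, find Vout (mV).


Quarter bridge output: Vout = (GF * epsilon * Vex) / 4.
Vout = (2.0 * 4694e-6 * 4.9) / 4
Vout = 0.0460012 / 4 V
Vout = 0.0115003 V = 11.5003 mV

11.5003 mV


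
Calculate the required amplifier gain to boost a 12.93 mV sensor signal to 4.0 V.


Gain = Vout / Vin (converting to same units).
G = 4.0 V / 12.93 mV
G = 4000.0 mV / 12.93 mV
G = 309.36

309.36


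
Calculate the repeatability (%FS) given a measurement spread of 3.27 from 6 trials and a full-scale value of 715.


Repeatability = (spread / full scale) * 100%.
R = (3.27 / 715) * 100
R = 0.457 %FS

0.457 %FS


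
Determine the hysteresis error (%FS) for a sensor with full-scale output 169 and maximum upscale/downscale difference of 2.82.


Hysteresis = (max difference / full scale) * 100%.
H = (2.82 / 169) * 100
H = 1.669 %FS

1.669 %FS


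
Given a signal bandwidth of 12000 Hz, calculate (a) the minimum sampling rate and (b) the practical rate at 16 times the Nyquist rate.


By Nyquist theorem, fs_min = 2 * fmax.
fs_min = 2 * 12000 = 24000 Hz
Practical rate = 16 * fs_min = 16 * 24000 = 384000 Hz

fs_min = 24000 Hz, fs_practical = 384000 Hz


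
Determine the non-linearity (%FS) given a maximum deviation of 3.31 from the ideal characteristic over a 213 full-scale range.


Linearity error = (max deviation / full scale) * 100%.
Linearity = (3.31 / 213) * 100
Linearity = 1.554 %FS

1.554 %FS


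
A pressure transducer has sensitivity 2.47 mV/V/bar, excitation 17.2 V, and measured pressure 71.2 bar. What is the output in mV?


Output = sensitivity * Vex * P.
Vout = 2.47 * 17.2 * 71.2
Vout = 42.484 * 71.2
Vout = 3024.86 mV

3024.86 mV


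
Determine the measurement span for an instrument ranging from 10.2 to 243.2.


Span = upper range - lower range.
Span = 243.2 - (10.2)
Span = 233.0

233.0


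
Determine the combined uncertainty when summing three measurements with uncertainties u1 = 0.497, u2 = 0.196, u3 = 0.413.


For a sum of independent quantities, uc = sqrt(u1^2 + u2^2 + u3^2).
uc = sqrt(0.497^2 + 0.196^2 + 0.413^2)
uc = sqrt(0.247009 + 0.038416 + 0.170569)
uc = 0.6753

0.6753


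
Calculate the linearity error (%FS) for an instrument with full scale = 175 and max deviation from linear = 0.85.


Linearity error = (max deviation / full scale) * 100%.
Linearity = (0.85 / 175) * 100
Linearity = 0.486 %FS

0.486 %FS


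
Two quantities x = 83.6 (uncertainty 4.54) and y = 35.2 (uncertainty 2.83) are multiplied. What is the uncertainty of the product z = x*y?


For a product z = x*y, the relative uncertainty is:
uz/z = sqrt((ux/x)^2 + (uy/y)^2)
Relative uncertainties: ux/x = 4.54/83.6 = 0.054306
uy/y = 2.83/35.2 = 0.080398
z = 83.6 * 35.2 = 2942.7
uz = 2942.7 * sqrt(0.054306^2 + 0.080398^2) = 285.504

285.504


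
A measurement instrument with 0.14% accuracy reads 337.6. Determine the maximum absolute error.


Absolute error = (accuracy% / 100) * reading.
Error = (0.14 / 100) * 337.6
Error = 0.0014 * 337.6
Error = 0.4726

0.4726


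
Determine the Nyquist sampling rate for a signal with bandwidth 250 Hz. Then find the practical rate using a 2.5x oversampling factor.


By Nyquist theorem, fs_min = 2 * fmax.
fs_min = 2 * 250 = 500 Hz
Practical rate = 2.5 * fs_min = 2.5 * 500 = 1250 Hz

fs_min = 500 Hz, fs_practical = 1250 Hz


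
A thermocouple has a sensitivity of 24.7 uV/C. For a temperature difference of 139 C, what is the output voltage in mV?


The thermocouple output V = sensitivity * dT.
V = 24.7 uV/C * 139 C
V = 3433.3 uV
V = 3.433 mV

3.433 mV


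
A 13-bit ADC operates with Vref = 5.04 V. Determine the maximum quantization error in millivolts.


The maximum quantization error is +/- LSB/2.
LSB = Vref / 2^n = 5.04 / 8192 = 0.00061523 V
Max error = LSB / 2 = 0.00061523 / 2 = 0.00030762 V
Max error = 0.3076 mV

0.3076 mV


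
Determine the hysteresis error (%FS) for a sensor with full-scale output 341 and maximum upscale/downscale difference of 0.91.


Hysteresis = (max difference / full scale) * 100%.
H = (0.91 / 341) * 100
H = 0.267 %FS

0.267 %FS


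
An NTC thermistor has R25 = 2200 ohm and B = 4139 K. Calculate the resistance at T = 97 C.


NTC thermistor equation: Rt = R25 * exp(B * (1/T - 1/T25)).
T in Kelvin: 370.15 K, T25 = 298.15 K
1/T - 1/T25 = 1/370.15 - 1/298.15 = -0.00065241
B * (1/T - 1/T25) = 4139 * -0.00065241 = -2.7003
Rt = 2200 * exp(-2.7003) = 147.8 ohm

147.8 ohm


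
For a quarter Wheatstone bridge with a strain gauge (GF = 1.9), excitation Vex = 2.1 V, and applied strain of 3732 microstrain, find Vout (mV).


Quarter bridge output: Vout = (GF * epsilon * Vex) / 4.
Vout = (1.9 * 3732e-6 * 2.1) / 4
Vout = 0.01489068 / 4 V
Vout = 0.00372267 V = 3.7227 mV

3.7227 mV


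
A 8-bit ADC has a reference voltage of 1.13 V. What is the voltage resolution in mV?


The resolution (LSB) of an ADC is Vref / 2^n.
LSB = 1.13 / 2^8
LSB = 1.13 / 256
LSB = 0.00441406 V = 4.4140625 mV

4.4140625 mV


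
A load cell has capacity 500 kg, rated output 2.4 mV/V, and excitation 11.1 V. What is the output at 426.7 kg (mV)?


Vout = rated_output * Vex * (load / capacity).
Vout = 2.4 * 11.1 * (426.7 / 500)
Vout = 2.4 * 11.1 * 0.8534
Vout = 22.735 mV

22.735 mV


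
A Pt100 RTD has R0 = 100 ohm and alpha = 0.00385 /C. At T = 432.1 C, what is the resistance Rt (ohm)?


The RTD equation: Rt = R0 * (1 + alpha * T).
Rt = 100 * (1 + 0.00385 * 432.1)
Rt = 100 * (1 + 1.663585)
Rt = 100 * 2.663585
Rt = 266.359 ohm

266.359 ohm


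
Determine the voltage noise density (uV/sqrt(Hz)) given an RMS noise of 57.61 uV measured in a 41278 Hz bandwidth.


Noise spectral density = Vrms / sqrt(BW).
NSD = 57.61 / sqrt(41278)
NSD = 57.61 / 203.1699
NSD = 0.2836 uV/sqrt(Hz)

0.2836 uV/sqrt(Hz)


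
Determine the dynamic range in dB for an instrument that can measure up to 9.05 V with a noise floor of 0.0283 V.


Dynamic range = 20 * log10(Vmax / Vnoise).
DR = 20 * log10(9.05 / 0.0283)
DR = 20 * log10(319.79)
DR = 50.1 dB

50.1 dB


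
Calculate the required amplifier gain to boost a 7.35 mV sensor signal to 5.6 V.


Gain = Vout / Vin (converting to same units).
G = 5.6 V / 7.35 mV
G = 5600.0 mV / 7.35 mV
G = 761.9

761.9


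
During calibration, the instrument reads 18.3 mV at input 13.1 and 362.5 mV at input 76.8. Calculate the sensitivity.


Sensitivity = (y2 - y1) / (x2 - x1).
S = (362.5 - 18.3) / (76.8 - 13.1)
S = 344.2 / 63.7
S = 5.4035 mV/unit

5.4035 mV/unit


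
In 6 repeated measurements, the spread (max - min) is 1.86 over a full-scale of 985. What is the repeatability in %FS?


Repeatability = (spread / full scale) * 100%.
R = (1.86 / 985) * 100
R = 0.189 %FS

0.189 %FS


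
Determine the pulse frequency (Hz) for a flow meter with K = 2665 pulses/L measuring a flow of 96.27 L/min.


Frequency = K * Q / 60 (converting L/min to L/s).
f = 2665 * 96.27 / 60
f = 256559.55 / 60
f = 4275.99 Hz

4275.99 Hz


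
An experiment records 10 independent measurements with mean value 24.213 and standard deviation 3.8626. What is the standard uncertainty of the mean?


The standard uncertainty for Type A evaluation is u = s / sqrt(n).
u = 3.8626 / sqrt(10)
u = 3.8626 / 3.1623
u = 1.2215

1.2215


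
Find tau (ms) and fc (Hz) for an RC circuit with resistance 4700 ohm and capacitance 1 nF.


Time constant: tau = R * C.
tau = 4700 * 1.00e-09 = 4.7e-06 s
tau = 0.0047 ms
Cutoff frequency: fc = 1 / (2*pi*R*C).
fc = 1 / (2*pi*4.7e-06) = 33862.75 Hz

tau = 0.0047 ms, fc = 33862.75 Hz


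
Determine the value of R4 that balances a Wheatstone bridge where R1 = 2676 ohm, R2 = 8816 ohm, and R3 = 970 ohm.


At balance: R1*R4 = R2*R3, so R4 = R2*R3/R1.
R4 = 8816 * 970 / 2676
R4 = 8551520 / 2676
R4 = 3195.64 ohm

3195.64 ohm


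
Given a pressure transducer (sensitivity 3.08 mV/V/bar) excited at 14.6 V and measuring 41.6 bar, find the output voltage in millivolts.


Output = sensitivity * Vex * P.
Vout = 3.08 * 14.6 * 41.6
Vout = 44.968 * 41.6
Vout = 1870.67 mV

1870.67 mV


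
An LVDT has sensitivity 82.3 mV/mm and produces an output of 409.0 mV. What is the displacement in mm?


Displacement = Vout / sensitivity.
d = 409.0 / 82.3
d = 4.97 mm

4.97 mm


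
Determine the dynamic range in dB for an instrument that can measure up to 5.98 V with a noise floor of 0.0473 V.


Dynamic range = 20 * log10(Vmax / Vnoise).
DR = 20 * log10(5.98 / 0.0473)
DR = 20 * log10(126.43)
DR = 42.04 dB

42.04 dB


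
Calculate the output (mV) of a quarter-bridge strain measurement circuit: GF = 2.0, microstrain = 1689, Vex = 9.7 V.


Quarter bridge output: Vout = (GF * epsilon * Vex) / 4.
Vout = (2.0 * 1689e-6 * 9.7) / 4
Vout = 0.0327666 / 4 V
Vout = 0.00819165 V = 8.1916 mV

8.1916 mV


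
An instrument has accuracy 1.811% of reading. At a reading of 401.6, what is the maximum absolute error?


Absolute error = (accuracy% / 100) * reading.
Error = (1.811 / 100) * 401.6
Error = 0.01811 * 401.6
Error = 7.273

7.273


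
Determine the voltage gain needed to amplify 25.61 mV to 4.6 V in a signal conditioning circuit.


Gain = Vout / Vin (converting to same units).
G = 4.6 V / 25.61 mV
G = 4600.0 mV / 25.61 mV
G = 179.62

179.62


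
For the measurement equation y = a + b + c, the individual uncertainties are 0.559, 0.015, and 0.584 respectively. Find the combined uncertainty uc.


For a sum of independent quantities, uc = sqrt(u1^2 + u2^2 + u3^2).
uc = sqrt(0.559^2 + 0.015^2 + 0.584^2)
uc = sqrt(0.312481 + 0.000225 + 0.341056)
uc = 0.8086

0.8086


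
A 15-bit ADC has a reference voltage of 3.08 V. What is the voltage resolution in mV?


The resolution (LSB) of an ADC is Vref / 2^n.
LSB = 3.08 / 2^15
LSB = 3.08 / 32768
LSB = 9.399e-05 V = 0.09399414 mV

0.09399414 mV


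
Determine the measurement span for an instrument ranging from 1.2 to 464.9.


Span = upper range - lower range.
Span = 464.9 - (1.2)
Span = 463.7

463.7


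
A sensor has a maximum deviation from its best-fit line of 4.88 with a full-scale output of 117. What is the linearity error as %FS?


Linearity error = (max deviation / full scale) * 100%.
Linearity = (4.88 / 117) * 100
Linearity = 4.171 %FS

4.171 %FS


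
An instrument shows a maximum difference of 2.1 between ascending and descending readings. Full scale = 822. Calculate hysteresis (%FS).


Hysteresis = (max difference / full scale) * 100%.
H = (2.1 / 822) * 100
H = 0.255 %FS

0.255 %FS


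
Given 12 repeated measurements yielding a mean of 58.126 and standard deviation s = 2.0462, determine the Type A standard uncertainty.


The standard uncertainty for Type A evaluation is u = s / sqrt(n).
u = 2.0462 / sqrt(12)
u = 2.0462 / 3.4641
u = 0.5907

0.5907


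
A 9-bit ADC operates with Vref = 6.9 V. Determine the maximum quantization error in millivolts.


The maximum quantization error is +/- LSB/2.
LSB = Vref / 2^n = 6.9 / 512 = 0.01347656 V
Max error = LSB / 2 = 0.01347656 / 2 = 0.00673828 V
Max error = 6.7383 mV

6.7383 mV


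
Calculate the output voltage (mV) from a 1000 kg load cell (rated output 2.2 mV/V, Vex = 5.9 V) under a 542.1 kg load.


Vout = rated_output * Vex * (load / capacity).
Vout = 2.2 * 5.9 * (542.1 / 1000)
Vout = 2.2 * 5.9 * 0.5421
Vout = 7.036 mV

7.036 mV


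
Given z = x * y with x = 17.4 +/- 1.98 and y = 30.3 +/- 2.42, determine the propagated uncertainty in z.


For a product z = x*y, the relative uncertainty is:
uz/z = sqrt((ux/x)^2 + (uy/y)^2)
Relative uncertainties: ux/x = 1.98/17.4 = 0.113793
uy/y = 2.42/30.3 = 0.079868
z = 17.4 * 30.3 = 527.2
uz = 527.2 * sqrt(0.113793^2 + 0.079868^2) = 73.296

73.296


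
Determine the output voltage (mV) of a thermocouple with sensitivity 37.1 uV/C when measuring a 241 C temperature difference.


The thermocouple output V = sensitivity * dT.
V = 37.1 uV/C * 241 C
V = 8941.1 uV
V = 8.941 mV

8.941 mV


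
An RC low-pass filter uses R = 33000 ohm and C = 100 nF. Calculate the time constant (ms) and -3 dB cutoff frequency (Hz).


Time constant: tau = R * C.
tau = 33000 * 1.00e-07 = 0.0033 s
tau = 3.3 ms
Cutoff frequency: fc = 1 / (2*pi*R*C).
fc = 1 / (2*pi*0.0033) = 48.23 Hz

tau = 3.3 ms, fc = 48.23 Hz


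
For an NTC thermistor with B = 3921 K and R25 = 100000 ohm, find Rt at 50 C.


NTC thermistor equation: Rt = R25 * exp(B * (1/T - 1/T25)).
T in Kelvin: 323.15 K, T25 = 298.15 K
1/T - 1/T25 = 1/323.15 - 1/298.15 = -0.00025948
B * (1/T - 1/T25) = 3921 * -0.00025948 = -1.0174
Rt = 100000 * exp(-1.0174) = 36152.9 ohm

36152.9 ohm


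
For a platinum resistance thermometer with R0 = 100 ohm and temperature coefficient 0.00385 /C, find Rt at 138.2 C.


The RTD equation: Rt = R0 * (1 + alpha * T).
Rt = 100 * (1 + 0.00385 * 138.2)
Rt = 100 * (1 + 0.53207)
Rt = 100 * 1.53207
Rt = 153.207 ohm

153.207 ohm


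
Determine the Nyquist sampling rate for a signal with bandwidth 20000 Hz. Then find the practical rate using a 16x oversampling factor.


By Nyquist theorem, fs_min = 2 * fmax.
fs_min = 2 * 20000 = 40000 Hz
Practical rate = 16 * fs_min = 16 * 40000 = 640000 Hz

fs_min = 40000 Hz, fs_practical = 640000 Hz


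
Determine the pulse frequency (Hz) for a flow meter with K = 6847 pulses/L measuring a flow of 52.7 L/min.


Frequency = K * Q / 60 (converting L/min to L/s).
f = 6847 * 52.7 / 60
f = 360836.9 / 60
f = 6013.95 Hz

6013.95 Hz


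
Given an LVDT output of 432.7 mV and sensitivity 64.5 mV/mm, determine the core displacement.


Displacement = Vout / sensitivity.
d = 432.7 / 64.5
d = 6.709 mm

6.709 mm


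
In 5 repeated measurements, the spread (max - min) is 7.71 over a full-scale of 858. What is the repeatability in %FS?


Repeatability = (spread / full scale) * 100%.
R = (7.71 / 858) * 100
R = 0.899 %FS

0.899 %FS


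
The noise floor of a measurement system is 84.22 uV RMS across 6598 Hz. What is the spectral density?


Noise spectral density = Vrms / sqrt(BW).
NSD = 84.22 / sqrt(6598)
NSD = 84.22 / 81.2281
NSD = 1.0368 uV/sqrt(Hz)

1.0368 uV/sqrt(Hz)


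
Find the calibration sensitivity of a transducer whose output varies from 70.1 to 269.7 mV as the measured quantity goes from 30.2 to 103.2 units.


Sensitivity = (y2 - y1) / (x2 - x1).
S = (269.7 - 70.1) / (103.2 - 30.2)
S = 199.6 / 73.0
S = 2.7342 mV/unit

2.7342 mV/unit


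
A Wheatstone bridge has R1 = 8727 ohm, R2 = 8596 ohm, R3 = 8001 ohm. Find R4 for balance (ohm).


At balance: R1*R4 = R2*R3, so R4 = R2*R3/R1.
R4 = 8596 * 8001 / 8727
R4 = 68776596 / 8727
R4 = 7880.9 ohm

7880.9 ohm


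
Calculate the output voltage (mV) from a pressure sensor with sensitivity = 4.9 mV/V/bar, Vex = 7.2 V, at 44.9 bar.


Output = sensitivity * Vex * P.
Vout = 4.9 * 7.2 * 44.9
Vout = 35.28 * 44.9
Vout = 1584.07 mV

1584.07 mV


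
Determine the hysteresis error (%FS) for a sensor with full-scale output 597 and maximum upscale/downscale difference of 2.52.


Hysteresis = (max difference / full scale) * 100%.
H = (2.52 / 597) * 100
H = 0.422 %FS

0.422 %FS


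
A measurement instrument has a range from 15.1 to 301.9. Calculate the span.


Span = upper range - lower range.
Span = 301.9 - (15.1)
Span = 286.8

286.8


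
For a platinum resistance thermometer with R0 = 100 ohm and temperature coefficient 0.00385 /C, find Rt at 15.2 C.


The RTD equation: Rt = R0 * (1 + alpha * T).
Rt = 100 * (1 + 0.00385 * 15.2)
Rt = 100 * (1 + 0.05852)
Rt = 100 * 1.05852
Rt = 105.852 ohm

105.852 ohm


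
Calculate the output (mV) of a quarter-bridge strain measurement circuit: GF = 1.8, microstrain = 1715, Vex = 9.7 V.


Quarter bridge output: Vout = (GF * epsilon * Vex) / 4.
Vout = (1.8 * 1715e-6 * 9.7) / 4
Vout = 0.0299439 / 4 V
Vout = 0.00748597 V = 7.486 mV

7.486 mV


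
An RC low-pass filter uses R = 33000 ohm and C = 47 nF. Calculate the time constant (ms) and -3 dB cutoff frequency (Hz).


Time constant: tau = R * C.
tau = 33000 * 4.70e-08 = 0.001551 s
tau = 1.551 ms
Cutoff frequency: fc = 1 / (2*pi*R*C).
fc = 1 / (2*pi*0.001551) = 102.61 Hz

tau = 1.551 ms, fc = 102.61 Hz


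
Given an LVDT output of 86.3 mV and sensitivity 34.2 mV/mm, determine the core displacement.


Displacement = Vout / sensitivity.
d = 86.3 / 34.2
d = 2.523 mm

2.523 mm


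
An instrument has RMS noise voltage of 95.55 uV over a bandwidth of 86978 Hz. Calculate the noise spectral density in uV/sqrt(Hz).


Noise spectral density = Vrms / sqrt(BW).
NSD = 95.55 / sqrt(86978)
NSD = 95.55 / 294.9203
NSD = 0.324 uV/sqrt(Hz)

0.324 uV/sqrt(Hz)


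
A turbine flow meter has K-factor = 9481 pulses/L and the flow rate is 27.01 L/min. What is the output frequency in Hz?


Frequency = K * Q / 60 (converting L/min to L/s).
f = 9481 * 27.01 / 60
f = 256081.81 / 60
f = 4268.03 Hz

4268.03 Hz


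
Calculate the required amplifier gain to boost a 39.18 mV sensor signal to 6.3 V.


Gain = Vout / Vin (converting to same units).
G = 6.3 V / 39.18 mV
G = 6300.0 mV / 39.18 mV
G = 160.8

160.8


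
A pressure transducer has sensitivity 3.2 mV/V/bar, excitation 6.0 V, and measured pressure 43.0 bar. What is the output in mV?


Output = sensitivity * Vex * P.
Vout = 3.2 * 6.0 * 43.0
Vout = 19.2 * 43.0
Vout = 825.6 mV

825.6 mV


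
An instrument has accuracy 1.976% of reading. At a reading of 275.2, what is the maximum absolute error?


Absolute error = (accuracy% / 100) * reading.
Error = (1.976 / 100) * 275.2
Error = 0.01976 * 275.2
Error = 5.438

5.438


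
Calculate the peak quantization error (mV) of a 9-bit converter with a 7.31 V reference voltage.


The maximum quantization error is +/- LSB/2.
LSB = Vref / 2^n = 7.31 / 512 = 0.01427734 V
Max error = LSB / 2 = 0.01427734 / 2 = 0.00713867 V
Max error = 7.1387 mV

7.1387 mV


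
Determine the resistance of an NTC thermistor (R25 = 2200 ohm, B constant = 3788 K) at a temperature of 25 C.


NTC thermistor equation: Rt = R25 * exp(B * (1/T - 1/T25)).
T in Kelvin: 298.15 K, T25 = 298.15 K
1/T - 1/T25 = 1/298.15 - 1/298.15 = 0.0
B * (1/T - 1/T25) = 3788 * 0.0 = 0.0
Rt = 2200 * exp(0.0) = 2200.0 ohm

2200.0 ohm


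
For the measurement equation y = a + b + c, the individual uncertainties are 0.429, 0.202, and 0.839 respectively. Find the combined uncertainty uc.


For a sum of independent quantities, uc = sqrt(u1^2 + u2^2 + u3^2).
uc = sqrt(0.429^2 + 0.202^2 + 0.839^2)
uc = sqrt(0.184041 + 0.040804 + 0.703921)
uc = 0.9637

0.9637


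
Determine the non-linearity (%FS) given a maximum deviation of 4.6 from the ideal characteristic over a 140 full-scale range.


Linearity error = (max deviation / full scale) * 100%.
Linearity = (4.6 / 140) * 100
Linearity = 3.286 %FS

3.286 %FS


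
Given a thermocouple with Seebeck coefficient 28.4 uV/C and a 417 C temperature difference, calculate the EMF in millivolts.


The thermocouple output V = sensitivity * dT.
V = 28.4 uV/C * 417 C
V = 11842.8 uV
V = 11.843 mV

11.843 mV


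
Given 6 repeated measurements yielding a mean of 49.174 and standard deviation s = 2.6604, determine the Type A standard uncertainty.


The standard uncertainty for Type A evaluation is u = s / sqrt(n).
u = 2.6604 / sqrt(6)
u = 2.6604 / 2.4495
u = 1.0861

1.0861


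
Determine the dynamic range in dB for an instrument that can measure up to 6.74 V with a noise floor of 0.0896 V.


Dynamic range = 20 * log10(Vmax / Vnoise).
DR = 20 * log10(6.74 / 0.0896)
DR = 20 * log10(75.22)
DR = 37.53 dB

37.53 dB


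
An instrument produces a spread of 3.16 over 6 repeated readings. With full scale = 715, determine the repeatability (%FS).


Repeatability = (spread / full scale) * 100%.
R = (3.16 / 715) * 100
R = 0.442 %FS

0.442 %FS


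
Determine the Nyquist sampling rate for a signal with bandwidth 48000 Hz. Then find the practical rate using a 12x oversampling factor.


By Nyquist theorem, fs_min = 2 * fmax.
fs_min = 2 * 48000 = 96000 Hz
Practical rate = 12 * fs_min = 12 * 96000 = 1152000 Hz

fs_min = 96000 Hz, fs_practical = 1152000 Hz


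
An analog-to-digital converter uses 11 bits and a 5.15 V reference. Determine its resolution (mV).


The resolution (LSB) of an ADC is Vref / 2^n.
LSB = 5.15 / 2^11
LSB = 5.15 / 2048
LSB = 0.00251465 V = 2.51464844 mV

2.51464844 mV


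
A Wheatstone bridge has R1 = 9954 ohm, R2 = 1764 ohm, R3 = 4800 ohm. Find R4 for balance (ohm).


At balance: R1*R4 = R2*R3, so R4 = R2*R3/R1.
R4 = 1764 * 4800 / 9954
R4 = 8467200 / 9954
R4 = 850.63 ohm

850.63 ohm


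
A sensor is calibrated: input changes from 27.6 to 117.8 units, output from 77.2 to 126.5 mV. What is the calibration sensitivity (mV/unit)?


Sensitivity = (y2 - y1) / (x2 - x1).
S = (126.5 - 77.2) / (117.8 - 27.6)
S = 49.3 / 90.2
S = 0.5466 mV/unit

0.5466 mV/unit


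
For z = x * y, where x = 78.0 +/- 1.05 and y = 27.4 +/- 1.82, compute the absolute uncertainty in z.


For a product z = x*y, the relative uncertainty is:
uz/z = sqrt((ux/x)^2 + (uy/y)^2)
Relative uncertainties: ux/x = 1.05/78.0 = 0.013462
uy/y = 1.82/27.4 = 0.066423
z = 78.0 * 27.4 = 2137.2
uz = 2137.2 * sqrt(0.013462^2 + 0.066423^2) = 144.846

144.846


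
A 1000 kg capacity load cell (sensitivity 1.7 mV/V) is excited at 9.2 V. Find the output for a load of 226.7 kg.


Vout = rated_output * Vex * (load / capacity).
Vout = 1.7 * 9.2 * (226.7 / 1000)
Vout = 1.7 * 9.2 * 0.2267
Vout = 3.546 mV

3.546 mV


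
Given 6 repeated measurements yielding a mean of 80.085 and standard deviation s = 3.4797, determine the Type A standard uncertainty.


The standard uncertainty for Type A evaluation is u = s / sqrt(n).
u = 3.4797 / sqrt(6)
u = 3.4797 / 2.4495
u = 1.4206

1.4206


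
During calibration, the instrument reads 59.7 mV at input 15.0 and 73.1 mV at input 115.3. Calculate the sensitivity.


Sensitivity = (y2 - y1) / (x2 - x1).
S = (73.1 - 59.7) / (115.3 - 15.0)
S = 13.4 / 100.3
S = 0.1336 mV/unit

0.1336 mV/unit


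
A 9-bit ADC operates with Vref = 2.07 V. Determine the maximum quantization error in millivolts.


The maximum quantization error is +/- LSB/2.
LSB = Vref / 2^n = 2.07 / 512 = 0.00404297 V
Max error = LSB / 2 = 0.00404297 / 2 = 0.00202148 V
Max error = 2.0215 mV

2.0215 mV


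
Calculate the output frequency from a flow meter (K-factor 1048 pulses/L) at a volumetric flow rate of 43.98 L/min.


Frequency = K * Q / 60 (converting L/min to L/s).
f = 1048 * 43.98 / 60
f = 46091.04 / 60
f = 768.18 Hz

768.18 Hz


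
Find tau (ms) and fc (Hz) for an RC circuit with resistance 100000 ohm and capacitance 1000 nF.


Time constant: tau = R * C.
tau = 100000 * 1.00e-06 = 0.1 s
tau = 100.0 ms
Cutoff frequency: fc = 1 / (2*pi*R*C).
fc = 1 / (2*pi*0.1) = 1.59 Hz

tau = 100.0 ms, fc = 1.59 Hz


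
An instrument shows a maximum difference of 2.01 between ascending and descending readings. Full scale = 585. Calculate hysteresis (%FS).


Hysteresis = (max difference / full scale) * 100%.
H = (2.01 / 585) * 100
H = 0.344 %FS

0.344 %FS


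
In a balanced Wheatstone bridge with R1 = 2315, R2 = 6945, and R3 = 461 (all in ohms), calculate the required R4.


At balance: R1*R4 = R2*R3, so R4 = R2*R3/R1.
R4 = 6945 * 461 / 2315
R4 = 3201645 / 2315
R4 = 1383.0 ohm

1383.0 ohm


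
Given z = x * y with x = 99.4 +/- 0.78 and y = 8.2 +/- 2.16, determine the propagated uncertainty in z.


For a product z = x*y, the relative uncertainty is:
uz/z = sqrt((ux/x)^2 + (uy/y)^2)
Relative uncertainties: ux/x = 0.78/99.4 = 0.007847
uy/y = 2.16/8.2 = 0.263415
z = 99.4 * 8.2 = 815.1
uz = 815.1 * sqrt(0.007847^2 + 0.263415^2) = 214.799

214.799


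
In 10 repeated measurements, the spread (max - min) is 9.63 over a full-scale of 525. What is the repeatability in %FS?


Repeatability = (spread / full scale) * 100%.
R = (9.63 / 525) * 100
R = 1.834 %FS

1.834 %FS


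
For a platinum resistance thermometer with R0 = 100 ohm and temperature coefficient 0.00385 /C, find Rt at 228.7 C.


The RTD equation: Rt = R0 * (1 + alpha * T).
Rt = 100 * (1 + 0.00385 * 228.7)
Rt = 100 * (1 + 0.880495)
Rt = 100 * 1.880495
Rt = 188.049 ohm

188.049 ohm


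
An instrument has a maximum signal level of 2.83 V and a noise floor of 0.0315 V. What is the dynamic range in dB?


Dynamic range = 20 * log10(Vmax / Vnoise).
DR = 20 * log10(2.83 / 0.0315)
DR = 20 * log10(89.84)
DR = 39.07 dB

39.07 dB


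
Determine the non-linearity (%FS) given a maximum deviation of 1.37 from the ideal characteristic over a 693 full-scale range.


Linearity error = (max deviation / full scale) * 100%.
Linearity = (1.37 / 693) * 100
Linearity = 0.198 %FS

0.198 %FS


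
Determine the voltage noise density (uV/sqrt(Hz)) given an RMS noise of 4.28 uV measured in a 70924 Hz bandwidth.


Noise spectral density = Vrms / sqrt(BW).
NSD = 4.28 / sqrt(70924)
NSD = 4.28 / 266.3156
NSD = 0.0161 uV/sqrt(Hz)

0.0161 uV/sqrt(Hz)


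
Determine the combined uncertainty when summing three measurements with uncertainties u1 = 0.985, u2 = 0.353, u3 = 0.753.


For a sum of independent quantities, uc = sqrt(u1^2 + u2^2 + u3^2).
uc = sqrt(0.985^2 + 0.353^2 + 0.753^2)
uc = sqrt(0.970225 + 0.124609 + 0.567009)
uc = 1.2891

1.2891


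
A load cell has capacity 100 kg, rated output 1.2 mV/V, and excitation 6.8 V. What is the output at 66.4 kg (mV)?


Vout = rated_output * Vex * (load / capacity).
Vout = 1.2 * 6.8 * (66.4 / 100)
Vout = 1.2 * 6.8 * 0.664
Vout = 5.418 mV

5.418 mV


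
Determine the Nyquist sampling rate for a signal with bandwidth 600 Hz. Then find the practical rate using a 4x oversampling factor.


By Nyquist theorem, fs_min = 2 * fmax.
fs_min = 2 * 600 = 1200 Hz
Practical rate = 4 * fs_min = 4 * 1200 = 4800 Hz

fs_min = 1200 Hz, fs_practical = 4800 Hz


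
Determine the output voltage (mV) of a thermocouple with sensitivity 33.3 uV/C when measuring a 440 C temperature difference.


The thermocouple output V = sensitivity * dT.
V = 33.3 uV/C * 440 C
V = 14652.0 uV
V = 14.652 mV

14.652 mV


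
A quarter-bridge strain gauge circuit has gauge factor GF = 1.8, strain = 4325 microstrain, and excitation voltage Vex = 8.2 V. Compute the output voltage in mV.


Quarter bridge output: Vout = (GF * epsilon * Vex) / 4.
Vout = (1.8 * 4325e-6 * 8.2) / 4
Vout = 0.063837 / 4 V
Vout = 0.01595925 V = 15.9592 mV

15.9592 mV


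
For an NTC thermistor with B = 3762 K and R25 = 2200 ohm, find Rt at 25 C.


NTC thermistor equation: Rt = R25 * exp(B * (1/T - 1/T25)).
T in Kelvin: 298.15 K, T25 = 298.15 K
1/T - 1/T25 = 1/298.15 - 1/298.15 = 0.0
B * (1/T - 1/T25) = 3762 * 0.0 = 0.0
Rt = 2200 * exp(0.0) = 2200.0 ohm

2200.0 ohm


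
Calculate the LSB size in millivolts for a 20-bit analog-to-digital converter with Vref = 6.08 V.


The resolution (LSB) of an ADC is Vref / 2^n.
LSB = 6.08 / 2^20
LSB = 6.08 / 1048576
LSB = 5.8e-06 V = 0.00579834 mV

0.00579834 mV


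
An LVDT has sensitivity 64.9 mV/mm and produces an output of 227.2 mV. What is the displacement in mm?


Displacement = Vout / sensitivity.
d = 227.2 / 64.9
d = 3.501 mm

3.501 mm


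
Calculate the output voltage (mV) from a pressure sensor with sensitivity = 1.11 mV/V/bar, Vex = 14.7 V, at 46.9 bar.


Output = sensitivity * Vex * P.
Vout = 1.11 * 14.7 * 46.9
Vout = 16.317 * 46.9
Vout = 765.27 mV

765.27 mV


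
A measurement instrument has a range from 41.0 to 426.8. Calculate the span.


Span = upper range - lower range.
Span = 426.8 - (41.0)
Span = 385.8

385.8


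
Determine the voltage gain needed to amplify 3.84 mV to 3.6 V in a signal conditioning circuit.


Gain = Vout / Vin (converting to same units).
G = 3.6 V / 3.84 mV
G = 3600.0 mV / 3.84 mV
G = 937.5

937.5


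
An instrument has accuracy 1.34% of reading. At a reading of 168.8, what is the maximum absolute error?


Absolute error = (accuracy% / 100) * reading.
Error = (1.34 / 100) * 168.8
Error = 0.0134 * 168.8
Error = 2.2619

2.2619


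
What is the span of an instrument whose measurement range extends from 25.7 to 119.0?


Span = upper range - lower range.
Span = 119.0 - (25.7)
Span = 93.3

93.3


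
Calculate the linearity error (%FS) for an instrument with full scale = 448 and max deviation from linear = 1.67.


Linearity error = (max deviation / full scale) * 100%.
Linearity = (1.67 / 448) * 100
Linearity = 0.373 %FS

0.373 %FS


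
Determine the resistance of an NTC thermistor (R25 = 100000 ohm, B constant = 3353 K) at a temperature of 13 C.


NTC thermistor equation: Rt = R25 * exp(B * (1/T - 1/T25)).
T in Kelvin: 286.15 K, T25 = 298.15 K
1/T - 1/T25 = 1/286.15 - 1/298.15 = 0.00014065
B * (1/T - 1/T25) = 3353 * 0.00014065 = 0.4716
Rt = 100000 * exp(0.4716) = 160257.8 ohm

160257.8 ohm


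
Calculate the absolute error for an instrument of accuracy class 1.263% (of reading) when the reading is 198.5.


Absolute error = (accuracy% / 100) * reading.
Error = (1.263 / 100) * 198.5
Error = 0.01263 * 198.5
Error = 2.5071

2.5071
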